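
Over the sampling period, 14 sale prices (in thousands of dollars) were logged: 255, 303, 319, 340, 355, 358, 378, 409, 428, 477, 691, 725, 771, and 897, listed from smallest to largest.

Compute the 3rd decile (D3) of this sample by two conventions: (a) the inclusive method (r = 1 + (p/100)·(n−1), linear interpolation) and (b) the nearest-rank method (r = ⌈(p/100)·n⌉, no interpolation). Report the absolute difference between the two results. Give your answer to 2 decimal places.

1.50

n = 14.
(a) r = 4.9; between ranks 4 (340) and 5 (355): 353.5.
(b) the nearest-rank method: rank 5 → 355.
|353.5 − 355| = 1.5.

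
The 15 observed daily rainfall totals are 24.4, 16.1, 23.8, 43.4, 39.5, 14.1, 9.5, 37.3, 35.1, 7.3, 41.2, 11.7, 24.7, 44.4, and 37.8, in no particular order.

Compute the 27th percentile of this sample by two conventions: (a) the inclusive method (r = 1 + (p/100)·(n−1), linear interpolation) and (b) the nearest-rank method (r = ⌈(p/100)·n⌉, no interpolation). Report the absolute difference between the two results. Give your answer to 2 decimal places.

Sorted: 7.3, 9.5, 11.7, 14.1, 16.1, 23.8, 24.4, 24.7, 35.1, 37.3, 37.8, 39.5, 41.2, 43.4, 44.4.
n = 15.
(a) r = 4.78; between ranks 4 (14.1) and 5 (16.1): 15.66.
(b) the nearest-rank method: rank 5 → 16.1.
|15.66 − 16.1| = 0.44.

0.44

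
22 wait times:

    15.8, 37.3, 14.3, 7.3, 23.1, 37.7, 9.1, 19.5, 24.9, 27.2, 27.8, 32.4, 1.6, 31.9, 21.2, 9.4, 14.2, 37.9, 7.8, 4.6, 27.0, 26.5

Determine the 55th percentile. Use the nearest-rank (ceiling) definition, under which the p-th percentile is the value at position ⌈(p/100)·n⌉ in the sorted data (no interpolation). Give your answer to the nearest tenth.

24.9

Sorted: 1.6, 4.6, 7.3, 7.8, 9.1, 9.4, 14.2, 14.3, 15.8, 19.5, 21.2, 23.1, 24.9, 26.5, 27.0, 27.2, 27.8, 31.9, 32.4, 37.3, 37.7, 37.9.
n = 22.
Position = ⌈55/100 · 22⌉ = ⌈12.1⌉ = 13.
The value at rank 13 is 24.9.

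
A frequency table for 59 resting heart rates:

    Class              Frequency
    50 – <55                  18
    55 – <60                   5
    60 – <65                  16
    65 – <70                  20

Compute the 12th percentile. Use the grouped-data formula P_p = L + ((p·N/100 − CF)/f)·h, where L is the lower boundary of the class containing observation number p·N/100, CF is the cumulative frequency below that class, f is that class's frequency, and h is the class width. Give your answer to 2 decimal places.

N = 59; target position k = 12/100 · 59 = 7.08.
Cumulative frequencies: 18, 23, 39, 59.
Observation 7.08 falls in the class 50 – <55.
L = 50, CF = 0, f = 18, h = 5.
P12 = 50 + ((7.08 − 0)/18)·5 = 50 + 1.96667 = 51.9667.

51.97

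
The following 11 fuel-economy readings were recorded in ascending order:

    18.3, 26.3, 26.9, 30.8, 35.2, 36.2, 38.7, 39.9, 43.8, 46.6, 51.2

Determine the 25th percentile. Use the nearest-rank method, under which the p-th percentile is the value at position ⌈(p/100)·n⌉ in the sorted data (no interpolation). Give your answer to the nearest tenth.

26.9

n = 11.
Position = ⌈25/100 · 11⌉ = ⌈2.75⌉ = 3.
The value at rank 3 is 26.9.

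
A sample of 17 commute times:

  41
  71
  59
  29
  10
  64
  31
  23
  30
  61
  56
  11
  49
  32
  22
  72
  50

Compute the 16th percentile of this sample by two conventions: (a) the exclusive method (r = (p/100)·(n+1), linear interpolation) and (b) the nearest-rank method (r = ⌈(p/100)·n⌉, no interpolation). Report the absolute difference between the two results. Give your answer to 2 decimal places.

1.32

Sorted: 10, 11, 22, 23, 29, 30, 31, 32, 41, 49, 50, 56, 59, 61, 64, 71, 72.
n = 17.
(a) r = 2.88; between ranks 2 (11) and 3 (22): 20.68.
(b) the nearest-rank method: rank 3 → 22.
|20.68 − 22| = 1.32.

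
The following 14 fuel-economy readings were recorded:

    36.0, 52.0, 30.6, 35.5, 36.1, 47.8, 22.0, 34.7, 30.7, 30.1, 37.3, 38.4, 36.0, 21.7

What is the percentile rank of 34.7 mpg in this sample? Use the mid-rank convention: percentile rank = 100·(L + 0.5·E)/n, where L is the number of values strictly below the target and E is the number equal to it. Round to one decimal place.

39.3

Sorted: 21.7, 22.0, 30.1, 30.6, 30.7, 34.7, 35.5, 36.0, 36.0, 36.1, 37.3, 38.4, 47.8, 52.0.
Count below 34.7: L = 5; count equal: E = 1; n = 14.
Percentile rank = 100·(5 + 0.5·1)/14 = 100·5.5/14 = 39.29.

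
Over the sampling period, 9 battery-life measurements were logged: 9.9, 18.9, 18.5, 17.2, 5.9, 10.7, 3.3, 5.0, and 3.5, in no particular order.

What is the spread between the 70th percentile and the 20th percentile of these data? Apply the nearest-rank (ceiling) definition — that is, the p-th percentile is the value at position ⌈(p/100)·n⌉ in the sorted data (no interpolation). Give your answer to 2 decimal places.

Sorted: 3.3, 3.5, 5.0, 5.9, 9.9, 10.7, 17.2, 18.5, 18.9.
n = 9.
P20: rank ⌈20/100·9⌉ = 2 → 3.5.
P70: rank ⌈70/100·9⌉ = 7 → 17.2.
Difference: 17.2 − 3.5 = 13.7.

13.70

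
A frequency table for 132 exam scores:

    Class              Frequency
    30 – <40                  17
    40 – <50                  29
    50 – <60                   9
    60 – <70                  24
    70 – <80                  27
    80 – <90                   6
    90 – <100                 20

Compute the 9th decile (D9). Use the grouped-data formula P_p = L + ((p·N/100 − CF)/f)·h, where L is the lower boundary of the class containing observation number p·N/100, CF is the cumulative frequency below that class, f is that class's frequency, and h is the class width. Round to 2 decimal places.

N = 132; target position k = 90/100 · 132 = 118.8.
Cumulative frequencies: 17, 46, 55, 79, 106, 112, 132.
Observation 118.8 falls in the class 90 – <100.
L = 90, CF = 112, f = 20, h = 10.
P90 = 90 + ((118.8 − 112)/20)·10 = 90 + 3.4 = 93.4.

93.40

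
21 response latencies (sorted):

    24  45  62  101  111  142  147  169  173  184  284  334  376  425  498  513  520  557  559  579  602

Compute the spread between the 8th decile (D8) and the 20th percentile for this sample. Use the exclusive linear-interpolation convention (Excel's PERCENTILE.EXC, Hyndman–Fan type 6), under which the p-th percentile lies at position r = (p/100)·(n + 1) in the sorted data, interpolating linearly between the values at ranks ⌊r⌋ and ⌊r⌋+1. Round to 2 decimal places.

437.20

n = 21.
P20: r = 4.4; ranks 4–5 are 101, 111; interpolating gives 105.
P80: r = 17.6; ranks 17–18 are 520, 557; interpolating gives 542.2.
Difference: 542.2 − 105 = 437.2.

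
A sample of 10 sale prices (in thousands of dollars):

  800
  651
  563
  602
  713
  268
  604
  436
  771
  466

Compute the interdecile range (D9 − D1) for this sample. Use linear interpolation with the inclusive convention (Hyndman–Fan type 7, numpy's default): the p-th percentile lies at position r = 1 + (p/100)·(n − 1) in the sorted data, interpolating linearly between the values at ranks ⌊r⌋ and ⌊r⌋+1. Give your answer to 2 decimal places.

354.70

Sorted: 268, 436, 466, 563, 602, 604, 651, 713, 771, 800.
n = 10.
P10: r = 1.9; ranks 1–2 are 268, 436; interpolating gives 419.2.
P90: r = 9.1; ranks 9–10 are 771, 800; interpolating gives 773.9.
Difference: 773.9 − 419.2 = 354.7.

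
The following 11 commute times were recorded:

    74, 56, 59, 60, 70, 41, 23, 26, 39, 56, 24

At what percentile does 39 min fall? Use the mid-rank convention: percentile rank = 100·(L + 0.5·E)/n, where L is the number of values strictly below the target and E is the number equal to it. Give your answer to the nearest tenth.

31.8

Sorted: 23, 24, 26, 39, 41, 56, 56, 59, 60, 70, 74.
Count below 39: L = 3; count equal: E = 1; n = 11.
Percentile rank = 100·(3 + 0.5·1)/11 = 100·3.5/11 = 31.82.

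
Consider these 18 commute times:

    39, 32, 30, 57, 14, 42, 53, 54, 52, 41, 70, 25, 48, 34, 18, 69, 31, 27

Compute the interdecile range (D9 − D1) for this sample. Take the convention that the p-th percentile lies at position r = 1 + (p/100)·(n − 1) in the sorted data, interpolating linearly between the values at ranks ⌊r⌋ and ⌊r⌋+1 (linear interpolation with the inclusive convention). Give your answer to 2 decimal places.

37.70

Sorted: 14, 18, 25, 27, 30, 31, 32, 34, 39, 41, 42, 48, 52, 53, 54, 57, 69, 70.
n = 18.
P10: r = 2.7; ranks 2–3 are 18, 25; interpolating gives 22.9.
P90: r = 16.3; ranks 16–17 are 57, 69; interpolating gives 60.6.
Difference: 60.6 − 22.9 = 37.7.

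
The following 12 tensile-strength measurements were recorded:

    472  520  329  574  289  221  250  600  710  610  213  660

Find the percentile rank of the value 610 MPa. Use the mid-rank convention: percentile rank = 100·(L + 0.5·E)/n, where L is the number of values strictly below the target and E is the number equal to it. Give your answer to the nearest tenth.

79.2

Sorted: 213, 221, 250, 289, 329, 472, 520, 574, 600, 610, 660, 710.
Count below 610: L = 9; count equal: E = 1; n = 12.
Percentile rank = 100·(9 + 0.5·1)/12 = 100·9.5/12 = 79.17.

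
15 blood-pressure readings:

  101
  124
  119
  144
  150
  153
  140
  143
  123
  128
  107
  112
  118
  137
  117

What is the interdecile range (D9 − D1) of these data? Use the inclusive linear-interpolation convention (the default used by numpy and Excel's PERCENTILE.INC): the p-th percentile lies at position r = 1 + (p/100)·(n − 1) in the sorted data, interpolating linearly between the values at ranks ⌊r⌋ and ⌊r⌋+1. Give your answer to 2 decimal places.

Sorted: 101, 107, 112, 117, 118, 119, 123, 124, 128, 137, 140, 143, 144, 150, 153.
n = 15.
P10: r = 2.4; ranks 2–3 are 107, 112; interpolating gives 109.
P90: r = 13.6; ranks 13–14 are 144, 150; interpolating gives 147.6.
Difference: 147.6 − 109 = 38.6.

38.60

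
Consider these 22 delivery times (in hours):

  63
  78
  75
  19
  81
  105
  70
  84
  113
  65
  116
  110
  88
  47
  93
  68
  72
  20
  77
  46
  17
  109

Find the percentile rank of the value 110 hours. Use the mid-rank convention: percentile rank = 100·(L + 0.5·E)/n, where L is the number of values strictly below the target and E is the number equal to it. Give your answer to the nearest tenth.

Sorted: 17, 19, 20, 46, 47, 63, 65, 68, 70, 72, 75, 77, 78, 81, 84, 88, 93, 105, 109, 110, 113, 116.
Count below 110: L = 19; count equal: E = 1; n = 22.
Percentile rank = 100·(19 + 0.5·1)/22 = 100·19.5/22 = 88.64.

88.6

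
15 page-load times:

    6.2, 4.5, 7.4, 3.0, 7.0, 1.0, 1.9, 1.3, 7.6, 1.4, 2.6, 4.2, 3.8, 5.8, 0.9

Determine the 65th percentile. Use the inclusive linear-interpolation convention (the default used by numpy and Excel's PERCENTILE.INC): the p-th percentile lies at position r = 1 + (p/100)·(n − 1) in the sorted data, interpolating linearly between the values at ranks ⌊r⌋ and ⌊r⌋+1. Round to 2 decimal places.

4.63

Sorted: 0.9, 1.0, 1.3, 1.4, 1.9, 2.6, 3.0, 3.8, 4.2, 4.5, 5.8, 6.2, 7.0, 7.4, 7.6.
n = 15.
r = 1 + (65/100)·(15 − 1) = 1 + 9.1 = 10.1.
Rank 10 is 4.5 and rank 11 is 5.8.
Interpolate: 4.5 + 0.1·(5.8 − 4.5) = 4.5 + 0.1·1.3 = 4.63.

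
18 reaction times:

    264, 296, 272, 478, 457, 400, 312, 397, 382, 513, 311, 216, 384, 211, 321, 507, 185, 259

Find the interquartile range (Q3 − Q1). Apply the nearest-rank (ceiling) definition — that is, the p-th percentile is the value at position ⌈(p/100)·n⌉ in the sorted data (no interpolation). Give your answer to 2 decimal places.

136.00

Sorted: 185, 211, 216, 259, 264, 272, 296, 311, 312, 321, 382, 384, 397, 400, 457, 478, 507, 513.
n = 18.
P25: rank ⌈25/100·18⌉ = 5 → 264.
P75: rank ⌈75/100·18⌉ = 14 → 400.
Difference: 400 − 264 = 136.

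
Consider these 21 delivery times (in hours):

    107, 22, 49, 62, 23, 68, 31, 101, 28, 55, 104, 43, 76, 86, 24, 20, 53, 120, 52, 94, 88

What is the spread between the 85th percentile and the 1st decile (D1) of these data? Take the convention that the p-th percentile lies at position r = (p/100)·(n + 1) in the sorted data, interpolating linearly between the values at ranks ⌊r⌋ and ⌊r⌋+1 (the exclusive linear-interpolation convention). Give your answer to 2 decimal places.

80.90

Sorted: 20, 22, 23, 24, 28, 31, 43, 49, 52, 53, 55, 62, 68, 76, 86, 88, 94, 101, 104, 107, 120.
n = 21.
P10: r = 2.2; ranks 2–3 are 22, 23; interpolating gives 22.2.
P85: r = 18.7; ranks 18–19 are 101, 104; interpolating gives 103.1.
Difference: 103.1 − 22.2 = 80.9.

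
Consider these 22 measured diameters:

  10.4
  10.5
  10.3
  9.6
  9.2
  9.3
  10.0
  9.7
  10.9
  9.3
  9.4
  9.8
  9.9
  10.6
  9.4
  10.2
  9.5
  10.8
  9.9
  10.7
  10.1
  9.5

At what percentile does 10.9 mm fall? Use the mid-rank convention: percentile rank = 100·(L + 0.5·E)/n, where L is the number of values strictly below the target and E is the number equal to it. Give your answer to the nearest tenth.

Sorted: 9.2, 9.3, 9.3, 9.4, 9.4, 9.5, 9.5, 9.6, 9.7, 9.8, 9.9, 9.9, 10.0, 10.1, 10.2, 10.3, 10.4, 10.5, 10.6, 10.7, 10.8, 10.9.
Count below 10.9: L = 21; count equal: E = 1; n = 22.
Percentile rank = 100·(21 + 0.5·1)/22 = 100·21.5/22 = 97.73.

97.7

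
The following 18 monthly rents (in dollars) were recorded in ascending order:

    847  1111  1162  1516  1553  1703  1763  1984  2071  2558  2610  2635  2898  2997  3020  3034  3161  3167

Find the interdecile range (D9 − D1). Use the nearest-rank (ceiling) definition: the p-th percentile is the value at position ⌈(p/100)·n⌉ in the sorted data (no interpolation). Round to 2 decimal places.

n = 18.
P10: rank ⌈10/100·18⌉ = 2 → 1111.
P90: rank ⌈90/100·18⌉ = 17 → 3161.
Difference: 3161 − 1111 = 2050.

2050.00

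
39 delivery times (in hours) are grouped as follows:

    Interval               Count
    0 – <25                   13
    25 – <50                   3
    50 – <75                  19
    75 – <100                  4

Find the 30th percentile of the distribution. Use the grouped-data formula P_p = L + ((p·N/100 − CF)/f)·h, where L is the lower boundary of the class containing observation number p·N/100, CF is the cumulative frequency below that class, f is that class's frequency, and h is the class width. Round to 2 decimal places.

N = 39; target position k = 30/100 · 39 = 11.7.
Cumulative frequencies: 13, 16, 35, 39.
Observation 11.7 falls in the class 0 – <25.
L = 0, CF = 0, f = 13, h = 25.
P30 = 0 + ((11.7 − 0)/13)·25 = 0 + 22.5 = 22.5.

22.50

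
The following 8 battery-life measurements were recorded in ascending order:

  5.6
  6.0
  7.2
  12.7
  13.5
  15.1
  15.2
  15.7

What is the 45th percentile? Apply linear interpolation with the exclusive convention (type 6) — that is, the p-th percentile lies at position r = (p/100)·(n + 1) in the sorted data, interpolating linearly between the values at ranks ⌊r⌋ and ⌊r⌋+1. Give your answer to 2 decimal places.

12.74

n = 8.
r = (45/100)·(8 + 1) = 4.05.
Rank 4 is 12.7 and rank 5 is 13.5.
Interpolate: 12.7 + 0.05·(13.5 − 12.7) = 12.7 + 0.05·0.8 = 12.74.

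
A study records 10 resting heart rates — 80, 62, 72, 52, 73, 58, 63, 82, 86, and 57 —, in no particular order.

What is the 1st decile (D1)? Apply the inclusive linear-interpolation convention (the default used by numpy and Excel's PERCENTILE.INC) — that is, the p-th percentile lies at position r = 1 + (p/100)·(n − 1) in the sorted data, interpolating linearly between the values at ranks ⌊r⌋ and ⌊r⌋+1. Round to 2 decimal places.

Sorted: 52, 57, 58, 62, 63, 72, 73, 80, 82, 86.
n = 10.
r = 1 + (10/100)·(10 − 1) = 1 + 0.9 = 1.9.
Rank 1 is 52 and rank 2 is 57.
Interpolate: 52 + 0.9·(57 − 52) = 52 + 0.9·5 = 56.5.

56.50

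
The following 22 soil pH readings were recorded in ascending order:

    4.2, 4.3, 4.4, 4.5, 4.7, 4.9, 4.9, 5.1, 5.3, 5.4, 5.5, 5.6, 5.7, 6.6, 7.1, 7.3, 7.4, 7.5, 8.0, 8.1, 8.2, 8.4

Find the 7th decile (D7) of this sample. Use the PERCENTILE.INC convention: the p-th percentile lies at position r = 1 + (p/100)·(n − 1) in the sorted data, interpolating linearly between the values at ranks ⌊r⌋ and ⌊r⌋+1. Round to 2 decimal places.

7.24

n = 22.
r = 1 + (70/100)·(22 − 1) = 1 + 14.7 = 15.7.
Rank 15 is 7.1 and rank 16 is 7.3.
Interpolate: 7.1 + 0.7·(7.3 − 7.1) = 7.1 + 0.7·0.2 = 7.24.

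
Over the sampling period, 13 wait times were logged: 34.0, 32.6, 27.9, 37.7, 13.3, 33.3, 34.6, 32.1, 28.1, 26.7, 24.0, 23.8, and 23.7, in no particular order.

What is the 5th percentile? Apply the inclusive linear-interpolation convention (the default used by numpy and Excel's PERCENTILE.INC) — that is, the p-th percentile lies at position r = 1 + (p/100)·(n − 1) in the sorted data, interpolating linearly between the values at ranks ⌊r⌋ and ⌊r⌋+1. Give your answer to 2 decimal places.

19.54

Sorted: 13.3, 23.7, 23.8, 24.0, 26.7, 27.9, 28.1, 32.1, 32.6, 33.3, 34.0, 34.6, 37.7.
n = 13.
r = 1 + (5/100)·(13 − 1) = 1 + 0.6 = 1.6.
Rank 1 is 13.3 and rank 2 is 23.7.
Interpolate: 13.3 + 0.6·(23.7 − 13.3) = 13.3 + 0.6·10.4 = 19.54.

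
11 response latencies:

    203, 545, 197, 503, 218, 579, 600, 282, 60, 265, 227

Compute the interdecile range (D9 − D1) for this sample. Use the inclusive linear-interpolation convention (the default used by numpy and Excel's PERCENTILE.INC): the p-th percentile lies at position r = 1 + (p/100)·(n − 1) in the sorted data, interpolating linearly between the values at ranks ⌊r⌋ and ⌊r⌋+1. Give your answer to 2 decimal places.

Sorted: 60, 197, 203, 218, 227, 265, 282, 503, 545, 579, 600.
n = 11.
P10: r = 2 (integer) → 197.
P90: r = 10 (integer) → 579.
Difference: 579 − 197 = 382.

382.00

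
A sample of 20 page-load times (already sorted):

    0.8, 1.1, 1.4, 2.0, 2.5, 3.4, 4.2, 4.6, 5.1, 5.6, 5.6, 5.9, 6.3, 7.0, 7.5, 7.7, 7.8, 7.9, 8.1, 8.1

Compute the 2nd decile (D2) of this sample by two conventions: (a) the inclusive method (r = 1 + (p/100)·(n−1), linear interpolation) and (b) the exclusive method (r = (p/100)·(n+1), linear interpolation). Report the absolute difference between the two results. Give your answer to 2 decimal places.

0.30

n = 20.
(a) r = 4.8; between ranks 4 (2.0) and 5 (2.5): 2.4.
(b) r = 4.2; between ranks 4 (2.0) and 5 (2.5): 2.1.
|2.4 − 2.1| = 0.3.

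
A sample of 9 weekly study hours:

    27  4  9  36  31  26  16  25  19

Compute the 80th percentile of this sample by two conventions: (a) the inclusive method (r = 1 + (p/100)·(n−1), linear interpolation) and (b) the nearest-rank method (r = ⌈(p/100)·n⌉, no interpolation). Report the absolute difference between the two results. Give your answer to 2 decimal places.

2.40

Sorted: 4, 9, 16, 19, 25, 26, 27, 31, 36.
n = 9.
(a) r = 7.4; between ranks 7 (27) and 8 (31): 28.6.
(b) the nearest-rank method: rank 8 → 31.
|28.6 − 31| = 2.4.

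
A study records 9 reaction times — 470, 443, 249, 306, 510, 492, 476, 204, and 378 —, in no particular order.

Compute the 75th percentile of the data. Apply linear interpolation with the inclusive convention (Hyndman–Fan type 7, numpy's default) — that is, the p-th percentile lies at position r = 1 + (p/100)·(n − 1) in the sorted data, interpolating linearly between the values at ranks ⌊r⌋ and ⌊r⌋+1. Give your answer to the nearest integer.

Sorted: 204, 249, 306, 378, 443, 470, 476, 492, 510.
n = 9.
r = 1 + (75/100)·(9 − 1) = 1 + 6 = 7.
r is an integer, so P75 is the value at rank 7: 476.

476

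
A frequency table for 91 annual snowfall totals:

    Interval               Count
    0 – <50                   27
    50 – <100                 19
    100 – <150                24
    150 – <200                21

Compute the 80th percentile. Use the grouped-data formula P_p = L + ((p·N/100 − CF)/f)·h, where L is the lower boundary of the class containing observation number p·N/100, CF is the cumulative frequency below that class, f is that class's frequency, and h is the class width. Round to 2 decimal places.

N = 91; target position k = 80/100 · 91 = 72.8.
Cumulative frequencies: 27, 46, 70, 91.
Observation 72.8 falls in the class 150 – <200.
L = 150, CF = 70, f = 21, h = 50.
P80 = 150 + ((72.8 − 70)/21)·50 = 150 + 6.66667 = 156.667.

156.67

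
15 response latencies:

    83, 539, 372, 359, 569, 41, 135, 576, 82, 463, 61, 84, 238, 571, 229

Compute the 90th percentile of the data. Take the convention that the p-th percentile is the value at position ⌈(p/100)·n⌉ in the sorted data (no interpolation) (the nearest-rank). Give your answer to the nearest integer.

Sorted: 41, 61, 82, 83, 84, 135, 229, 238, 359, 372, 463, 539, 569, 571, 576.
n = 15.
Position = ⌈90/100 · 15⌉ = ⌈13.5⌉ = 14.
The value at rank 14 is 571.

571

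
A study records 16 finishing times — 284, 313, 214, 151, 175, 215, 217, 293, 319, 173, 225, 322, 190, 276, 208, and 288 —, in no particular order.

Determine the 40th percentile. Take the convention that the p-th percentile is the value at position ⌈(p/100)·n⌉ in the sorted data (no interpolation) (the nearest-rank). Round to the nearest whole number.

215

Sorted: 151, 173, 175, 190, 208, 214, 215, 217, 225, 276, 284, 288, 293, 313, 319, 322.
n = 16.
Position = ⌈40/100 · 16⌉ = ⌈6.4⌉ = 7.
The value at rank 7 is 215.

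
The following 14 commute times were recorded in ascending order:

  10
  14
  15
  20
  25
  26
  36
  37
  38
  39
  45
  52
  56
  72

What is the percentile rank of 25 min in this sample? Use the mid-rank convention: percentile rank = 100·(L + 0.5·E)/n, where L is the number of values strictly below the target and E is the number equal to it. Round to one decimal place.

Count below 25: L = 4; count equal: E = 1; n = 14.
Percentile rank = 100·(4 + 0.5·1)/14 = 100·4.5/14 = 32.14.

32.1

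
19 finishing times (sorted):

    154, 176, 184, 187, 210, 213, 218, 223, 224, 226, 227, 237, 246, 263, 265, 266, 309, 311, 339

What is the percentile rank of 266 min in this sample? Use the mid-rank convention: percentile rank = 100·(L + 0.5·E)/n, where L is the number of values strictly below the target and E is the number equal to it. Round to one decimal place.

Count below 266: L = 15; count equal: E = 1; n = 19.
Percentile rank = 100·(15 + 0.5·1)/19 = 100·15.5/19 = 81.58.

81.6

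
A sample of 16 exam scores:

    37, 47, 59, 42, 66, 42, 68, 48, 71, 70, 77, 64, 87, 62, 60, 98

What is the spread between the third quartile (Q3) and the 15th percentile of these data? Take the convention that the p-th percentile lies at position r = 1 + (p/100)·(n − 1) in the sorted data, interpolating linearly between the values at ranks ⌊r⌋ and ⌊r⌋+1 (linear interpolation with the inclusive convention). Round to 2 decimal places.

Sorted: 37, 42, 42, 47, 48, 59, 60, 62, 64, 66, 68, 70, 71, 77, 87, 98.
n = 16.
P15: r = 3.25; ranks 3–4 are 42, 47; interpolating gives 43.25.
P75: r = 12.25; ranks 12–13 are 70, 71; interpolating gives 70.25.
Difference: 70.25 − 43.25 = 27.

27.00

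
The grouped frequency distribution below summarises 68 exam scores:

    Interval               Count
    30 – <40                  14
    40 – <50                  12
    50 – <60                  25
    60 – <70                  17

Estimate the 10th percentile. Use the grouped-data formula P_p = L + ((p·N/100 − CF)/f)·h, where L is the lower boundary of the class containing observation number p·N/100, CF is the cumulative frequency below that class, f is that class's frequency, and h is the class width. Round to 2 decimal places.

34.86

N = 68; target position k = 10/100 · 68 = 6.8.
Cumulative frequencies: 14, 26, 51, 68.
Observation 6.8 falls in the class 30 – <40.
L = 30, CF = 0, f = 14, h = 10.
P10 = 30 + ((6.8 − 0)/14)·10 = 30 + 4.85714 = 34.8571.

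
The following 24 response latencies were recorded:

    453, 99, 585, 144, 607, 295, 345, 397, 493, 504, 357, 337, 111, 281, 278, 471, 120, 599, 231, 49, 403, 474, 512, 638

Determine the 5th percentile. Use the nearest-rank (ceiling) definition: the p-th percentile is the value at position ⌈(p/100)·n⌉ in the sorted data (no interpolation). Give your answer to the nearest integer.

Sorted: 49, 99, 111, 120, 144, 231, 278, 281, 295, 337, 345, 357, 397, 403, 453, 471, 474, 493, 504, 512, 585, 599, 607, 638.
n = 24.
Position = ⌈5/100 · 24⌉ = ⌈1.2⌉ = 2.
The value at rank 2 is 99.

99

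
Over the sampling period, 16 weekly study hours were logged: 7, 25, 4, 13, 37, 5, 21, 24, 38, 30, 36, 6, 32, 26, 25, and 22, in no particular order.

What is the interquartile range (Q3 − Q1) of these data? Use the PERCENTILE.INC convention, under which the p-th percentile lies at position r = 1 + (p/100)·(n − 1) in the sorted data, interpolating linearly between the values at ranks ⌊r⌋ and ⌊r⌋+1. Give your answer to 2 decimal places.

Sorted: 4, 5, 6, 7, 13, 21, 22, 24, 25, 25, 26, 30, 32, 36, 37, 38.
n = 16.
P25: r = 4.75; ranks 4–5 are 7, 13; interpolating gives 11.5.
P75: r = 12.25; ranks 12–13 are 30, 32; interpolating gives 30.5.
Difference: 30.5 − 11.5 = 19.

19.00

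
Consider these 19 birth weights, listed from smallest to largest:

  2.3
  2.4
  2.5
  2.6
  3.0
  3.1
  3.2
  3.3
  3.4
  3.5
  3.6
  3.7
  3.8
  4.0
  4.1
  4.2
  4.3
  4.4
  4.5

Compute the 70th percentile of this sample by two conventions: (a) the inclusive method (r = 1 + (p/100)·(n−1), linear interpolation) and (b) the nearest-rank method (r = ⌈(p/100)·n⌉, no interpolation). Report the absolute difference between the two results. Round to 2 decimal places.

n = 19.
(a) r = 13.6; between ranks 13 (3.8) and 14 (4.0): 3.92.
(b) the nearest-rank method: rank 14 → 4.
|3.92 − 4| = 0.08.

0.08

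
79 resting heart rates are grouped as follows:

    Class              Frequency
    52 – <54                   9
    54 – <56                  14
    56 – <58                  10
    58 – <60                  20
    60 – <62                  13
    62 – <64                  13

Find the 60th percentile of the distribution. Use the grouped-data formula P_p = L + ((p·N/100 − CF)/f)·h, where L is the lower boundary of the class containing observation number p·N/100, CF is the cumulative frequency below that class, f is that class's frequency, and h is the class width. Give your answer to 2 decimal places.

N = 79; target position k = 60/100 · 79 = 47.4.
Cumulative frequencies: 9, 23, 33, 53, 66, 79.
Observation 47.4 falls in the class 58 – <60.
L = 58, CF = 33, f = 20, h = 2.
P60 = 58 + ((47.4 − 33)/20)·2 = 58 + 1.44 = 59.44.

59.44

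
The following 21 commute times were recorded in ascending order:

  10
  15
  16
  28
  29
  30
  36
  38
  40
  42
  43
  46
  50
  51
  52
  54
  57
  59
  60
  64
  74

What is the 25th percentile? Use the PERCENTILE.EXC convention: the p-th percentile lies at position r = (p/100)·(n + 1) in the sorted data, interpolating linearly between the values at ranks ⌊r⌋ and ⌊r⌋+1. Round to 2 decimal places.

n = 21.
r = (25/100)·(21 + 1) = 5.5.
Rank 5 is 29 and rank 6 is 30.
Interpolate: 29 + 0.5·(30 − 29) = 29 + 0.5·1 = 29.5.

29.50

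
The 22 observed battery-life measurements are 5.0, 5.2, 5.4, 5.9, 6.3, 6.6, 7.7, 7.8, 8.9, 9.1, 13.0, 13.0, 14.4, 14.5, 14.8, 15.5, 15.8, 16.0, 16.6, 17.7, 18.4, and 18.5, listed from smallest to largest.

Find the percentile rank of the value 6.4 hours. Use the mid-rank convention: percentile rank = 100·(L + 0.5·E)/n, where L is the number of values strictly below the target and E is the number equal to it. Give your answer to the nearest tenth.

Count below 6.4: L = 5; count equal: E = 0; n = 22.
Percentile rank = 100·(5 + 0.5·0)/22 = 100·5/22 = 22.73.

22.7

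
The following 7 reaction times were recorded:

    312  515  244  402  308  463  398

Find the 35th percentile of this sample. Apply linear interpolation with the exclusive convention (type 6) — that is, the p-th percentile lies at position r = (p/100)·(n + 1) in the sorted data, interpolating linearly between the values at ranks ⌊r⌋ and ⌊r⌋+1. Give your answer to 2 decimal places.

Sorted: 244, 308, 312, 398, 402, 463, 515.
n = 7.
r = (35/100)·(7 + 1) = 2.8.
Rank 2 is 308 and rank 3 is 312.
Interpolate: 308 + 0.8·(312 − 308) = 308 + 0.8·4 = 311.2.

311.20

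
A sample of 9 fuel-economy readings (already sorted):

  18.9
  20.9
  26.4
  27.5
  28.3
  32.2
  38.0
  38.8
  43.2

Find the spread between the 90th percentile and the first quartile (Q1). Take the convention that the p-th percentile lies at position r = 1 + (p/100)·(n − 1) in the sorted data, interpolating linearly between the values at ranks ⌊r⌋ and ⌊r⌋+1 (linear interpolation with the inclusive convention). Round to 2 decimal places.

13.28

n = 9.
P25: r = 3 (integer) → 26.4.
P90: r = 8.2; ranks 8–9 are 38.8, 43.2; interpolating gives 39.68.
Difference: 39.68 − 26.4 = 13.28.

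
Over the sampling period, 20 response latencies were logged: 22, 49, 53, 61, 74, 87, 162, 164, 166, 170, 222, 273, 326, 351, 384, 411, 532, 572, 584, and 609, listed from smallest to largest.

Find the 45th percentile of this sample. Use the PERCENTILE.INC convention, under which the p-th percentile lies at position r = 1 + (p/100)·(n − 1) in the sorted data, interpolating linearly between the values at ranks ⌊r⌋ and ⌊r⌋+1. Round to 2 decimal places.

168.20

n = 20.
r = 1 + (45/100)·(20 − 1) = 1 + 8.55 = 9.55.
Rank 9 is 166 and rank 10 is 170.
Interpolate: 166 + 0.55·(170 − 166) = 166 + 0.55·4 = 168.2.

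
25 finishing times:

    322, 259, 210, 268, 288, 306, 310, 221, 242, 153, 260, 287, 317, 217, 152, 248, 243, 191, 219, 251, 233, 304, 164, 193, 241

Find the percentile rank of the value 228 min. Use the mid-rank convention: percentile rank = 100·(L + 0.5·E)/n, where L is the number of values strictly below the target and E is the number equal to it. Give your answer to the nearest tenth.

Sorted: 152, 153, 164, 191, 193, 210, 217, 219, 221, 233, 241, 242, 243, 248, 251, 259, 260, 268, 287, 288, 304, 306, 310, 317, 322.
Count below 228: L = 9; count equal: E = 0; n = 25.
Percentile rank = 100·(9 + 0.5·0)/25 = 100·9/25 = 36.

36.0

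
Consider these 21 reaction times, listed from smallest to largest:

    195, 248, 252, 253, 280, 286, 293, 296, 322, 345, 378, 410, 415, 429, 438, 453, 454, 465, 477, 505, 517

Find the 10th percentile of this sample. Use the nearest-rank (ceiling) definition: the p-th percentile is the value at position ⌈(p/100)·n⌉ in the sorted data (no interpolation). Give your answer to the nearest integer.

252

n = 21.
Position = ⌈10/100 · 21⌉ = ⌈2.1⌉ = 3.
The value at rank 3 is 252.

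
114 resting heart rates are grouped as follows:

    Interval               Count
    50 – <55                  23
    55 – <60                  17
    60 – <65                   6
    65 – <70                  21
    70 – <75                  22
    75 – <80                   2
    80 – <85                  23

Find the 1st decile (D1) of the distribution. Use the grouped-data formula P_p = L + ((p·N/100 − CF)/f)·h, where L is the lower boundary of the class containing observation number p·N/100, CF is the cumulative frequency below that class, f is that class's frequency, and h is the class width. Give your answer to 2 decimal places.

52.48

N = 114; target position k = 10/100 · 114 = 11.4.
Cumulative frequencies: 23, 40, 46, 67, 89, 91, 114.
Observation 11.4 falls in the class 50 – <55.
L = 50, CF = 0, f = 23, h = 5.
P10 = 50 + ((11.4 − 0)/23)·5 = 50 + 2.47826 = 52.4783.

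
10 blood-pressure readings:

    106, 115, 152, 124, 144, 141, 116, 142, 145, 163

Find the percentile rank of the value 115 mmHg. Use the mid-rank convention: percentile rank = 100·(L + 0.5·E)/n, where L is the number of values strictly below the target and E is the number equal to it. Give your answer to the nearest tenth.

15.0

Sorted: 106, 115, 116, 124, 141, 142, 144, 145, 152, 163.
Count below 115: L = 1; count equal: E = 1; n = 10.
Percentile rank = 100·(1 + 0.5·1)/10 = 100·1.5/10 = 15.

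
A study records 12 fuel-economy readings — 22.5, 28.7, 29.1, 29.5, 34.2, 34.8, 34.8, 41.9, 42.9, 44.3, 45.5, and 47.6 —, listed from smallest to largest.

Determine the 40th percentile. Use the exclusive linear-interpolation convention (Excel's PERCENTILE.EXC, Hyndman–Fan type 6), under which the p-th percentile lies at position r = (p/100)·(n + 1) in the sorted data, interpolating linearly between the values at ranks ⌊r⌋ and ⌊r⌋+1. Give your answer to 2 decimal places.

n = 12.
r = (40/100)·(12 + 1) = 5.2.
Rank 5 is 34.2 and rank 6 is 34.8.
Interpolate: 34.2 + 0.2·(34.8 − 34.2) = 34.2 + 0.2·0.6 = 34.32.

34.32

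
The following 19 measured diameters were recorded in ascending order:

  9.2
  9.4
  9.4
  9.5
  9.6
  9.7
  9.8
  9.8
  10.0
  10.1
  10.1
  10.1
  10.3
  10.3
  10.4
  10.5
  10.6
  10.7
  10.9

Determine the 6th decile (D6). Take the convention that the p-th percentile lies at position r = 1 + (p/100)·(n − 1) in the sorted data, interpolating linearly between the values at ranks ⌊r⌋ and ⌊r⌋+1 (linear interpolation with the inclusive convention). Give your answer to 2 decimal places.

10.10

n = 19.
r = 1 + (60/100)·(19 − 1) = 1 + 10.8 = 11.8.
Rank 11 is 10.1 and rank 12 is 10.1.
Interpolate: 10.1 + 0.8·(10.1 − 10.1) = 10.1 + 0.8·0 = 10.1.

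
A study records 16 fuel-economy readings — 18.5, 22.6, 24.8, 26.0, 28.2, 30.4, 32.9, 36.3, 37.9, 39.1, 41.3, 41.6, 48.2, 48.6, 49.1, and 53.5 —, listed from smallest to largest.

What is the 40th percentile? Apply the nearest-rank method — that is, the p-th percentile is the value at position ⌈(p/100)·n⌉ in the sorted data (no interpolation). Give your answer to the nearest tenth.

n = 16.
Position = ⌈40/100 · 16⌉ = ⌈6.4⌉ = 7.
The value at rank 7 is 32.9.

32.9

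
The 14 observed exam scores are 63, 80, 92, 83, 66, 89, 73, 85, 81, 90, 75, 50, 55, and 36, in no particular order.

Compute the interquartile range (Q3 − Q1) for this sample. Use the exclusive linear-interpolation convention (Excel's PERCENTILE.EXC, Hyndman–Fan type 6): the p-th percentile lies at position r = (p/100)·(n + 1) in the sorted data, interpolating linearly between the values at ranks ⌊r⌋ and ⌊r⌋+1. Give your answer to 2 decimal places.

25.00

Sorted: 36, 50, 55, 63, 66, 73, 75, 80, 81, 83, 85, 89, 90, 92.
n = 14.
P25: r = 3.75; ranks 3–4 are 55, 63; interpolating gives 61.
P75: r = 11.25; ranks 11–12 are 85, 89; interpolating gives 86.
Difference: 86 − 61 = 25.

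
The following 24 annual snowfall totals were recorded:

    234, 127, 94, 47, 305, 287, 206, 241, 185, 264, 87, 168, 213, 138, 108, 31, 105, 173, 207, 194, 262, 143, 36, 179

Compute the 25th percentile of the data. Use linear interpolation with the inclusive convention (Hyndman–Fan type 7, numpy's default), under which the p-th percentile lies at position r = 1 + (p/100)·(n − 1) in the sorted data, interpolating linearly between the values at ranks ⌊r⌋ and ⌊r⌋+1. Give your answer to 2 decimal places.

107.25

Sorted: 31, 36, 47, 87, 94, 105, 108, 127, 138, 143, 168, 173, 179, 185, 194, 206, 207, 213, 234, 241, 262, 264, 287, 305.
n = 24.
r = 1 + (25/100)·(24 − 1) = 1 + 5.75 = 6.75.
Rank 6 is 105 and rank 7 is 108.
Interpolate: 105 + 0.75·(108 − 105) = 105 + 0.75·3 = 107.25.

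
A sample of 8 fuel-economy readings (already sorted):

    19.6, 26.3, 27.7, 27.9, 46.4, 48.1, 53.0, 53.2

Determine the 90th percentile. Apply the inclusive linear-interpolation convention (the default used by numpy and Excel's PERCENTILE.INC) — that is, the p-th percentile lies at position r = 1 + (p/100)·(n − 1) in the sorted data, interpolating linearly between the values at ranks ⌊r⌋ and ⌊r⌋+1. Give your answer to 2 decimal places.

n = 8.
r = 1 + (90/100)·(8 − 1) = 1 + 6.3 = 7.3.
Rank 7 is 53.0 and rank 8 is 53.2.
Interpolate: 53.0 + 0.3·(53.2 − 53.0) = 53.0 + 0.3·0.2 = 53.06.

53.06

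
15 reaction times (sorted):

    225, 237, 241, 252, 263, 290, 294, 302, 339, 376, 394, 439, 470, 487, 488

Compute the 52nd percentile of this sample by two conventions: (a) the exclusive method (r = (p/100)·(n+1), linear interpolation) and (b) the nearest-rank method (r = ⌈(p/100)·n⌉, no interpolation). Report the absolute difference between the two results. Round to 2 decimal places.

n = 15.
(a) r = 8.32; between ranks 8 (302) and 9 (339): 313.84.
(b) the nearest-rank method: rank 8 → 302.
|313.84 − 302| = 11.84.

11.84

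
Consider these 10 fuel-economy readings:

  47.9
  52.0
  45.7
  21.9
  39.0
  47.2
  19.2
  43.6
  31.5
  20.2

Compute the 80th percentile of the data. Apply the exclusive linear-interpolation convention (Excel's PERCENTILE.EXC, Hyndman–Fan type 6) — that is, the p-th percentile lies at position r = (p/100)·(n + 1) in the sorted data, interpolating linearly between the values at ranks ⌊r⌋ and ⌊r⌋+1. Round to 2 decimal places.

47.76

Sorted: 19.2, 20.2, 21.9, 31.5, 39.0, 43.6, 45.7, 47.2, 47.9, 52.0.
n = 10.
r = (80/100)·(10 + 1) = 8.8.
Rank 8 is 47.2 and rank 9 is 47.9.
Interpolate: 47.2 + 0.8·(47.9 − 47.2) = 47.2 + 0.8·0.7 = 47.76.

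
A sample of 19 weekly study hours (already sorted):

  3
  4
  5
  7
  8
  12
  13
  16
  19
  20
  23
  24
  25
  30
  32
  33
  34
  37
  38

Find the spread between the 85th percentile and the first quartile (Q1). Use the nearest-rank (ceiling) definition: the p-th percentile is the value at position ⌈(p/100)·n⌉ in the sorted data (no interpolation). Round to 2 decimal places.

n = 19.
P25: rank ⌈25/100·19⌉ = 5 → 8.
P85: rank ⌈85/100·19⌉ = 17 → 34.
Difference: 34 − 8 = 26.

26.00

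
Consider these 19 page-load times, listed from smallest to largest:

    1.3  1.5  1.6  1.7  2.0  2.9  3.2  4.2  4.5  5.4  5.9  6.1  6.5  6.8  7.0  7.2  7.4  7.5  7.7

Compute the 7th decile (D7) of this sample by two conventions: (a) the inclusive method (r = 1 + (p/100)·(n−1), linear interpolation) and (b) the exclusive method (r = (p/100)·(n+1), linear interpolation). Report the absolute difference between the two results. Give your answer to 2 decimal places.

0.12

n = 19.
(a) r = 13.6; between ranks 13 (6.5) and 14 (6.8): 6.68.
(b) r = 14 → value at rank 14 = 6.8.
|6.68 − 6.8| = 0.12.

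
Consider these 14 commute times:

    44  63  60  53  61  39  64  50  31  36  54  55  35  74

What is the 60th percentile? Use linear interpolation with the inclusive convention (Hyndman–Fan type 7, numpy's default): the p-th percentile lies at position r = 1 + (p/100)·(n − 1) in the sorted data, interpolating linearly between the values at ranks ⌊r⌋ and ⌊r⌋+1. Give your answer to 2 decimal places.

Sorted: 31, 35, 36, 39, 44, 50, 53, 54, 55, 60, 61, 63, 64, 74.
n = 14.
r = 1 + (60/100)·(14 − 1) = 1 + 7.8 = 8.8.
Rank 8 is 54 and rank 9 is 55.
Interpolate: 54 + 0.8·(55 − 54) = 54 + 0.8·1 = 54.8.

54.80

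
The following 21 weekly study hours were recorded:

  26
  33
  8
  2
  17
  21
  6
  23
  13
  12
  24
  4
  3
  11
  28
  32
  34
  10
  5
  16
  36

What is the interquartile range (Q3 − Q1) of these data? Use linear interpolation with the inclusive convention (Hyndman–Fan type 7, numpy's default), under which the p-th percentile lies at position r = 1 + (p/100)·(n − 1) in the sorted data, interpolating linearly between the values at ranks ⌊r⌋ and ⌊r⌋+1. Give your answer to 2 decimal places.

18.00

Sorted: 2, 3, 4, 5, 6, 8, 10, 11, 12, 13, 16, 17, 21, 23, 24, 26, 28, 32, 33, 34, 36.
n = 21.
P25: r = 6 (integer) → 8.
P75: r = 16 (integer) → 26.
Difference: 26 − 8 = 18.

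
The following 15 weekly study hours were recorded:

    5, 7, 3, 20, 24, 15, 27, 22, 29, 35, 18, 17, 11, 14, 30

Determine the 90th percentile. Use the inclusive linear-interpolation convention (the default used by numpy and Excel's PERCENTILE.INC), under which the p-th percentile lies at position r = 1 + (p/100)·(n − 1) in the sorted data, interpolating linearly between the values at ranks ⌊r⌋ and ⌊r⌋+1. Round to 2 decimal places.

29.60

Sorted: 3, 5, 7, 11, 14, 15, 17, 18, 20, 22, 24, 27, 29, 30, 35.
n = 15.
r = 1 + (90/100)·(15 − 1) = 1 + 12.6 = 13.6.
Rank 13 is 29 and rank 14 is 30.
Interpolate: 29 + 0.6·(30 − 29) = 29 + 0.6·1 = 29.6.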